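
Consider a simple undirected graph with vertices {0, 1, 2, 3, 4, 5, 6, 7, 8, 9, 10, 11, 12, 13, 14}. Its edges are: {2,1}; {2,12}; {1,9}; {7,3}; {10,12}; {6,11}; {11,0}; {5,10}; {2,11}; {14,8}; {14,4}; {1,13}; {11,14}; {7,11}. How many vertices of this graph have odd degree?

12

Degrees: 0:1, 1:3, 2:3, 3:1, 4:1, 5:1, 6:1, 7:2, 8:1, 9:1, 10:2, 11:5, 12:2, 13:1, 14:3
Odd-degree vertices: 0, 1, 2, 3, 4, 5, 6, 8, 9, 11, 13, 14.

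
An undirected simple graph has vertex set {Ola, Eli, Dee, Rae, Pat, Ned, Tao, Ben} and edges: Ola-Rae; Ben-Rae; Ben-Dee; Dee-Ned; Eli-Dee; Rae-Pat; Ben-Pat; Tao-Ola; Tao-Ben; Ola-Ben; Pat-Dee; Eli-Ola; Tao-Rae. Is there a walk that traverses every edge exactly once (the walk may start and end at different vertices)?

No

Degrees: Ola:4, Eli:2, Dee:4, Rae:4, Pat:3, Ned:1, Tao:3, Ben:5
Odd-degree vertices: Pat, Ned, Tao, Ben (4 total).
An Eulerian trail requires 0 or 2 odd-degree vertices; here there are 4.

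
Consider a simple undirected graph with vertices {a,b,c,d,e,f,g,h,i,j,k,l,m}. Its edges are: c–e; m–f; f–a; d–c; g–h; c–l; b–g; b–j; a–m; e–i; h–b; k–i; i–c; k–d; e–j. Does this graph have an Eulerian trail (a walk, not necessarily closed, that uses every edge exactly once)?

Degrees: a:2, b:3, c:4, d:2, e:3, f:2, g:2, h:2, i:3, j:2, k:2, l:1, m:2
Odd-degree vertices: b, e, i, l (4 total).
An Eulerian trail requires 0 or 2 odd-degree vertices; here there are 4.

No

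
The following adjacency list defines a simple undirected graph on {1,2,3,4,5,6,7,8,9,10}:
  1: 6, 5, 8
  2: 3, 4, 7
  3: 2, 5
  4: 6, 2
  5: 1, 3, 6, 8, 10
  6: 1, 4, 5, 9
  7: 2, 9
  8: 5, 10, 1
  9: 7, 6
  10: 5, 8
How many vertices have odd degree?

Degrees: 1:3, 2:3, 3:2, 4:2, 5:5, 6:4, 7:2, 8:3, 9:2, 10:2
Odd-degree vertices: 1, 2, 5, 8.

4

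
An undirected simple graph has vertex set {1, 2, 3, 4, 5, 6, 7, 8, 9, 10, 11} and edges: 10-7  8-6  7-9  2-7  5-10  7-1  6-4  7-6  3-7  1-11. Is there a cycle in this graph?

No

The graph has 11 vertices, 10 edges, and 1 connected component.
Since 10 = 11 - 1, the graph is a forest and contains no cycle.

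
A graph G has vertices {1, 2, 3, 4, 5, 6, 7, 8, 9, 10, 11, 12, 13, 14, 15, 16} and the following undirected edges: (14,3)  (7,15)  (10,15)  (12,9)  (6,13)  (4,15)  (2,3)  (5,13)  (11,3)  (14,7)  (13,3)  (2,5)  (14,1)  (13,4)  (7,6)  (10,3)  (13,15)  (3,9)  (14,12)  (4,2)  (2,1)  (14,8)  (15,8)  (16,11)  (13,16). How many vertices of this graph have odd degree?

4

Degrees: 1:2, 2:4, 3:6, 4:3, 5:2, 6:2, 7:3, 8:2, 9:2, 10:2, 11:2, 12:2, 13:6, 14:5, 15:5, 16:2
Odd-degree vertices: 4, 7, 14, 15.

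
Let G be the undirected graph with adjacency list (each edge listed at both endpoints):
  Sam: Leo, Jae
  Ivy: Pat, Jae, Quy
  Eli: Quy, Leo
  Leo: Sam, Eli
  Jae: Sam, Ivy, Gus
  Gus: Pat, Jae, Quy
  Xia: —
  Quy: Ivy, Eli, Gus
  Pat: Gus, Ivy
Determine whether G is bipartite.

A valid 2-coloring puts {Leo, Jae, Xia, Quy, Pat} on one side and {Sam, Ivy, Eli, Gus} on the other; every edge crosses between the two sides.

Yes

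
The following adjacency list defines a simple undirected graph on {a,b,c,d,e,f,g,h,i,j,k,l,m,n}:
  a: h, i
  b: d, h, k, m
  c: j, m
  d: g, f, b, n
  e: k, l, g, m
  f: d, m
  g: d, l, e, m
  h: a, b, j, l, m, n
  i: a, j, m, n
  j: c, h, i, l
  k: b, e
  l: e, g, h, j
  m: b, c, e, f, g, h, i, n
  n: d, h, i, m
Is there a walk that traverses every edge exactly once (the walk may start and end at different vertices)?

Yes

Degrees: a:2, b:4, c:2, d:4, e:4, f:2, g:4, h:6, i:4, j:4, k:2, l:4, m:8, n:4
Odd-degree vertices: none (0 total).
With 0 odd-degree vertices and all edges in one connected piece, an Eulerian trail exists.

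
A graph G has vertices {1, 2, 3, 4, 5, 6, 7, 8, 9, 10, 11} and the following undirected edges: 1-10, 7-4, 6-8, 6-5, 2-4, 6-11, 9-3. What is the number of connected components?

4

Component: {1, 10}
Component: {3, 9}
Component: {2, 4, 7}
Component: {5, 6, 8, 11}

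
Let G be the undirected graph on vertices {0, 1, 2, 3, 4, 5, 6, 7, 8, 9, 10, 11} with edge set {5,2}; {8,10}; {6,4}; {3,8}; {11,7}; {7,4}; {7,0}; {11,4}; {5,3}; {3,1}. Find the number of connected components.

Component: {9}
Component: {0, 4, 6, 7, 11}
Component: {1, 2, 3, 5, 8, 10}

3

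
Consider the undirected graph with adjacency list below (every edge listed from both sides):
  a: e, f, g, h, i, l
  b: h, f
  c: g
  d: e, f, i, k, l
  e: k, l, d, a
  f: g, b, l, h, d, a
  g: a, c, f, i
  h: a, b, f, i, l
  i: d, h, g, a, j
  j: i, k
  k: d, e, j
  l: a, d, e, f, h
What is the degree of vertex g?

Neighbors of g: a, c, f, i.

4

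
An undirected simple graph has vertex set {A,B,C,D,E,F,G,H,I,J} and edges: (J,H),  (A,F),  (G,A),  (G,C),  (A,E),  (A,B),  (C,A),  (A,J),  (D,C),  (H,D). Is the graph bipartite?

No

G-C-A-G is an odd cycle (length 3), and a bipartite graph can contain only even cycles.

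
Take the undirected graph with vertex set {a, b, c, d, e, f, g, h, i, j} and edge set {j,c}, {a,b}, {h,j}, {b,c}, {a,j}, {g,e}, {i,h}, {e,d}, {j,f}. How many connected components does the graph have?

Component: {d, e, g}
Component: {a, b, c, f, h, i, j}

2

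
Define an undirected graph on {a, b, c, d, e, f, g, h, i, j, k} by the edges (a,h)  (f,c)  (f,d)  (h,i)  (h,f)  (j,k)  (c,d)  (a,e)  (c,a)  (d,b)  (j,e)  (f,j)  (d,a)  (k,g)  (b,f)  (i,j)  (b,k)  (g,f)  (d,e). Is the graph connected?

Yes

A breadth-first search from a visits a, d, h, c, e, f, b, i, j, g, k — all 11 vertices — so the graph is connected.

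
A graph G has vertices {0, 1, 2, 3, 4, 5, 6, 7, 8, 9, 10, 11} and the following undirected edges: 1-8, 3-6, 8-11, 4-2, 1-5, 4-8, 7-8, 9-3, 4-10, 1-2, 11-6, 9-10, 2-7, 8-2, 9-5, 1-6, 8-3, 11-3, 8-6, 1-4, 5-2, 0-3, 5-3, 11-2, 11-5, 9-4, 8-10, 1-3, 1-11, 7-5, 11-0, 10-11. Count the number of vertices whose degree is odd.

4

Degrees: 0:2, 1:7, 2:6, 3:7, 4:5, 5:6, 6:4, 7:3, 8:8, 9:4, 10:4, 11:8
Odd-degree vertices: 1, 3, 4, 7.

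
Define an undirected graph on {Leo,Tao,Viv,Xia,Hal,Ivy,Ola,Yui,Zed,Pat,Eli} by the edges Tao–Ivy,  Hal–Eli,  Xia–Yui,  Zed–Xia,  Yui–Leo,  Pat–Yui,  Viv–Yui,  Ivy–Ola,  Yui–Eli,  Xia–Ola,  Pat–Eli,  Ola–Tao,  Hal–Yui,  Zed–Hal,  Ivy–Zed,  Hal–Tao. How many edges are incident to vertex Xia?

3

Neighbors of Xia: Ola, Yui, Zed.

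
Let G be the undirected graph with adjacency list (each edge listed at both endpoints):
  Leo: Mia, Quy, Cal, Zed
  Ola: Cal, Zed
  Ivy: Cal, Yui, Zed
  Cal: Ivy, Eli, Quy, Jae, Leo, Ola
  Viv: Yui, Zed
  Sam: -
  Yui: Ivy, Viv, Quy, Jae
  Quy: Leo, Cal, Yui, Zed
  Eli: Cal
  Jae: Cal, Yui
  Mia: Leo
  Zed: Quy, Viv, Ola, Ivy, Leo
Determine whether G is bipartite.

No

The cycle Leo-Quy-Zed-Leo has length 3, which is odd, so the graph is not bipartite.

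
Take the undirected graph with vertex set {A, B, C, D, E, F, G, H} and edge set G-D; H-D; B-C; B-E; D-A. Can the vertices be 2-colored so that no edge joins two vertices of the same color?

Yes

Partition the vertices as {C, D, E, F} vs {A, B, G, H}. Each listed edge has one endpoint in each part, so the graph is bipartite.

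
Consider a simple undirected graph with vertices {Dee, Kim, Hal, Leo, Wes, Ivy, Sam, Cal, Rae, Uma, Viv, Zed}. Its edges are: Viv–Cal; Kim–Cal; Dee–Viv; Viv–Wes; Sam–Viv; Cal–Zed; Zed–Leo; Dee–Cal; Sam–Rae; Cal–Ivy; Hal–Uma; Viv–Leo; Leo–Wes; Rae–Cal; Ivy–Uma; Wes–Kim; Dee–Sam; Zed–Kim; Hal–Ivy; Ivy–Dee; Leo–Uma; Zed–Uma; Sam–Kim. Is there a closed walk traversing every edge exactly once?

No

Degrees: Dee:4, Kim:4, Hal:2, Leo:4, Wes:3, Ivy:4, Sam:4, Cal:6, Rae:2, Uma:4, Viv:5, Zed:4
Vertices with odd degree: Wes, Viv. An Eulerian circuit requires all degrees even.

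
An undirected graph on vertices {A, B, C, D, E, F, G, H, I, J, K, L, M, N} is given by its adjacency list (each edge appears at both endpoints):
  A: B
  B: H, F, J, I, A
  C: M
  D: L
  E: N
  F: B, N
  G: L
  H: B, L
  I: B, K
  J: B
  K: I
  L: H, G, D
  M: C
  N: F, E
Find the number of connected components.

Component: {C, M}
Component: {A, B, D, E, F, G, H, I, J, K, L, N}

2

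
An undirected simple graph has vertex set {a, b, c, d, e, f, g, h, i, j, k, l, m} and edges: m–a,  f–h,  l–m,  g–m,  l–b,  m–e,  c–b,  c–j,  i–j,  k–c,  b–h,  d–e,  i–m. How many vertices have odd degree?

Degrees: a:1, b:3, c:3, d:1, e:2, f:1, g:1, h:2, i:2, j:2, k:1, l:2, m:5
Odd-degree vertices: a, b, c, d, f, g, k, m.

8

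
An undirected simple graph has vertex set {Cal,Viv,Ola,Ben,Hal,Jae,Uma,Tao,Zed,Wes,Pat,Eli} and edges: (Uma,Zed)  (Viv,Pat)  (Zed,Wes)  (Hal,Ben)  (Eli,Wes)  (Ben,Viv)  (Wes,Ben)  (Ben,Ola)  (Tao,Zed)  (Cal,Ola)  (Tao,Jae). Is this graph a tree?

|V| = 12, |E| = 11.
Connected and |E| = |V| - 1, which characterizes a tree.

Yes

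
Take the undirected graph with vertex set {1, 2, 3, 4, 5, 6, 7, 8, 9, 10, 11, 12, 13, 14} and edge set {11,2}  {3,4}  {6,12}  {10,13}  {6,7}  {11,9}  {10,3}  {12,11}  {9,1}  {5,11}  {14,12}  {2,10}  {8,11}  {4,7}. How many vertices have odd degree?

Degrees: 1:1, 2:2, 3:2, 4:2, 5:1, 6:2, 7:2, 8:1, 9:2, 10:3, 11:5, 12:3, 13:1, 14:1
Odd-degree vertices: 1, 5, 8, 10, 11, 12, 13, 14.

8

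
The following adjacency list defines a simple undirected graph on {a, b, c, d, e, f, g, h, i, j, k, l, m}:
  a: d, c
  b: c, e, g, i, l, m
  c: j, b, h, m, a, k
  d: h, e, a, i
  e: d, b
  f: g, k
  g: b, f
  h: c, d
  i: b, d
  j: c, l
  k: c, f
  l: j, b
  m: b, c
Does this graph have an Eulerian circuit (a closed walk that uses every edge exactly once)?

Yes

Degrees: a:2, b:6, c:6, d:4, e:2, f:2, g:2, h:2, i:2, j:2, k:2, l:2, m:2
Every vertex has even degree and the edges form a single connected piece, so an Eulerian circuit exists.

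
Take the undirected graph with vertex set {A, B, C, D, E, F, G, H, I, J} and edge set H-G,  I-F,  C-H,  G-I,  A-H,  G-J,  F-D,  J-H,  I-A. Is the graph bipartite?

No

H-G-J-H is an odd cycle (length 3), and a bipartite graph can contain only even cycles.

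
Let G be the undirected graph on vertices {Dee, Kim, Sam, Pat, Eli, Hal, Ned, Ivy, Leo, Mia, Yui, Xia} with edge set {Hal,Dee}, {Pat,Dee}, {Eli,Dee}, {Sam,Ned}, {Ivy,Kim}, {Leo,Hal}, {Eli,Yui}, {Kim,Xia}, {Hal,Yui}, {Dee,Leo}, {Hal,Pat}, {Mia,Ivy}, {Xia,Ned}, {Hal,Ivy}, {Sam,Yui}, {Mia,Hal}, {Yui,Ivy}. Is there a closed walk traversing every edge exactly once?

Degrees: Dee:4, Kim:2, Sam:2, Pat:2, Eli:2, Hal:6, Ned:2, Ivy:4, Leo:2, Mia:2, Yui:4, Xia:2
Every vertex has even degree and the edges form a single connected piece, so an Eulerian circuit exists.

Yes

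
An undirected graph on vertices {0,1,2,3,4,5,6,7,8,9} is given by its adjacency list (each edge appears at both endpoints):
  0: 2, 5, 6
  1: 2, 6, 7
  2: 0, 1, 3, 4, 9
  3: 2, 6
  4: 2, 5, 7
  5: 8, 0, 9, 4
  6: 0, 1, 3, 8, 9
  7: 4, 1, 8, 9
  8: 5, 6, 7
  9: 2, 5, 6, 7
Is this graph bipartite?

Yes

Color {2, 5, 6, 7} black and {0, 1, 3, 4, 8, 9} white. No edge joins two same-colored vertices, so the graph is bipartite.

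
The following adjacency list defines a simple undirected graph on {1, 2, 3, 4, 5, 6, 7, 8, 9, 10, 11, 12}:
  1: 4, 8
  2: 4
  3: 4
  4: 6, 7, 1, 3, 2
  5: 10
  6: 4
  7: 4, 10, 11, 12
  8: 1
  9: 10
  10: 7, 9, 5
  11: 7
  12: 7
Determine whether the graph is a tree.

The graph has 12 vertices and 11 edges.
Connected and |E| = |V| - 1, which characterizes a tree.

Yes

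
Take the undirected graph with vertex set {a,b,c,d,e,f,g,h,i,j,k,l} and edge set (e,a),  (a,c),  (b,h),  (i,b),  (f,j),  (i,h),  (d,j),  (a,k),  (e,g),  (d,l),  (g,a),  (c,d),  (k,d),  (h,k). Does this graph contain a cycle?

Yes

The graph has 12 vertices, 14 edges, and 1 connected component.
One cycle is a-k-d-c-a.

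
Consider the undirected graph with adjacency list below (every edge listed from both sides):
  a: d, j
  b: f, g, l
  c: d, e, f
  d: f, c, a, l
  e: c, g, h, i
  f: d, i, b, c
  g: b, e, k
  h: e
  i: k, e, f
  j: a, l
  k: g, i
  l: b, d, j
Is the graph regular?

Degrees: a:2, b:3, c:3, d:4, e:4, f:4, g:3, h:1, i:3, j:2, k:2, l:3
Vertex h has degree 1 while d has degree 4, so the graph is not regular.

No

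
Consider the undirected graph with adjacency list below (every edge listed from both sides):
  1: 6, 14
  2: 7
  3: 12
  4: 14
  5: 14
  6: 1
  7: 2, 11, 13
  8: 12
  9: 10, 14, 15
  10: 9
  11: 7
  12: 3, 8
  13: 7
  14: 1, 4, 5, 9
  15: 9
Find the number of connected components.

3

Component: {3, 8, 12}
Component: {2, 7, 11, 13}
Component: {1, 4, 5, 6, 9, 10, 14, 15}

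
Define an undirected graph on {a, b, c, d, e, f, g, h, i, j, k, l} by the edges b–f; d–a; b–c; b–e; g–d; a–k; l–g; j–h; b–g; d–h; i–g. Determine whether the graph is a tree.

The graph has 12 vertices and 11 edges.
Connected and |E| = |V| - 1, which characterizes a tree.

Yes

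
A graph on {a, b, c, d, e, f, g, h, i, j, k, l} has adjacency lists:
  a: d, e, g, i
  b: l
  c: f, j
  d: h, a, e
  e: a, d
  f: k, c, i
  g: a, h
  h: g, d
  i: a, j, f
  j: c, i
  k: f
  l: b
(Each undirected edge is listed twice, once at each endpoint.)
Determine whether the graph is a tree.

The graph has 12 vertices and 13 edges.
It splits into 2 components, so it cannot be a tree.

No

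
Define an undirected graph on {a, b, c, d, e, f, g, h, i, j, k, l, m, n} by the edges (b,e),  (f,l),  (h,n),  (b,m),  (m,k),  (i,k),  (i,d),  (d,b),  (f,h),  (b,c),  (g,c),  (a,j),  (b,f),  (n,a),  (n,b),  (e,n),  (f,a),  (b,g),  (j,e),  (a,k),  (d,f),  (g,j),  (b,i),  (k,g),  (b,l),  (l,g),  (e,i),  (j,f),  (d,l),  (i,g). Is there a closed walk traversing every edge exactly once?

No

Degrees: a:4, b:9, c:2, d:4, e:4, f:6, g:6, h:2, i:5, j:4, k:4, l:4, m:2, n:4
b, i have odd degree; an Eulerian circuit needs every degree to be even, so none exists.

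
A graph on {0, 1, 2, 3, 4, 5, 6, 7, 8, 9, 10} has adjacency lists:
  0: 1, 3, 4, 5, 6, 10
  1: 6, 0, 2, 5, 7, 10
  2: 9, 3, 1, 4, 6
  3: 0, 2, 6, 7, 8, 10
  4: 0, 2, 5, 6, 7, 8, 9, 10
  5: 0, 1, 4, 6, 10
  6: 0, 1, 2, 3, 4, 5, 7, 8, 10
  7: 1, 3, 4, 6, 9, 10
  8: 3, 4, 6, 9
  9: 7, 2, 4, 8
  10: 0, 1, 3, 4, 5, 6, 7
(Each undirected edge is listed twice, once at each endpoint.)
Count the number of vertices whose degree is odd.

4

Degrees: 0:6, 1:6, 2:5, 3:6, 4:8, 5:5, 6:9, 7:6, 8:4, 9:4, 10:7
Odd-degree vertices: 2, 5, 6, 10.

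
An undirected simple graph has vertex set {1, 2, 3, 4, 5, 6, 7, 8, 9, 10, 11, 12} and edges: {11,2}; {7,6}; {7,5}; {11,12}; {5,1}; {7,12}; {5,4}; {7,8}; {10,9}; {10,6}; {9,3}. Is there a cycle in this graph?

No

|V| = 12, |E| = 11, number of components = 1.
Since 11 = 12 - 1, the graph is a forest and contains no cycle.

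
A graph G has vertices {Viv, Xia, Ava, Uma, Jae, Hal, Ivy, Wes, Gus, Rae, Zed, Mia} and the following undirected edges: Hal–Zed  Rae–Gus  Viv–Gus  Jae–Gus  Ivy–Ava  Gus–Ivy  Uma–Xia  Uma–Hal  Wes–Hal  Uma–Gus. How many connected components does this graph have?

2

Component: {Mia}
Component: {Viv, Xia, Ava, Uma, Jae, Hal, Ivy, Wes, Gus, Rae, Zed}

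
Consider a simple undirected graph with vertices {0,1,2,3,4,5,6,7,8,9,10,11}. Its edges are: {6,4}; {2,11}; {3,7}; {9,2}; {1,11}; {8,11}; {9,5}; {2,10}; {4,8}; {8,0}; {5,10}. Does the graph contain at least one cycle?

|V| = 12, |E| = 11, number of components = 2.
Since 11 > 12 - 2, a cycle must exist; for instance 2-9-5-10-2.

Yes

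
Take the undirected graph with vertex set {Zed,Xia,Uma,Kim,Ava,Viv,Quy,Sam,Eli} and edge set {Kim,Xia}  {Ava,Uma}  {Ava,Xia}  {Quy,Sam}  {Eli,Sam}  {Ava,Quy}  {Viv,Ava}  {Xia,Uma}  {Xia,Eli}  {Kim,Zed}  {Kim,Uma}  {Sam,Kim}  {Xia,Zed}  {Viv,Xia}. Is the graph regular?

No

Degrees: Zed:2, Xia:6, Uma:3, Kim:4, Ava:4, Viv:2, Quy:2, Sam:3, Eli:2
Degrees are not all equal (e.g. deg(Zed)=2 but deg(Xia)=6); not regular.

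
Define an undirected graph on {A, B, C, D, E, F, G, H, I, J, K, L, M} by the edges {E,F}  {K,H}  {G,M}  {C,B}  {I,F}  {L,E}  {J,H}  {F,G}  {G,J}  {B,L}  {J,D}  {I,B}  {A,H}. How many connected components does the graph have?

Component: {A, B, C, D, E, F, G, H, I, J, K, L, M}

1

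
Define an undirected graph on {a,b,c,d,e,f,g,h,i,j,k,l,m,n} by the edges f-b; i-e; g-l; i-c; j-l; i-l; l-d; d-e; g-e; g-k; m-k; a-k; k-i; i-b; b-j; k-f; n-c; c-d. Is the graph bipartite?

Yes

A valid 2-coloring puts {b, c, e, h, k, l} on one side and {a, d, f, g, i, j, m, n} on the other; every edge crosses between the two sides.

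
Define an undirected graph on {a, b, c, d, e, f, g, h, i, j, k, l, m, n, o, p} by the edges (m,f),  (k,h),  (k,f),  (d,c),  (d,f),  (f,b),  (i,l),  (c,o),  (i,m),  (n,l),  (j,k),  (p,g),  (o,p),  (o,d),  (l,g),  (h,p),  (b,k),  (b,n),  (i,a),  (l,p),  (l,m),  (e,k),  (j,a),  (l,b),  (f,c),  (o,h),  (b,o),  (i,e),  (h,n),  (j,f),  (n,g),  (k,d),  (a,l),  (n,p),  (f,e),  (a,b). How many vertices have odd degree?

Degrees: a:4, b:6, c:3, d:4, e:3, f:7, g:3, h:4, i:4, j:3, k:6, l:7, m:3, n:5, o:5, p:5
Odd-degree vertices: c, e, f, g, j, l, m, n, o, p.

10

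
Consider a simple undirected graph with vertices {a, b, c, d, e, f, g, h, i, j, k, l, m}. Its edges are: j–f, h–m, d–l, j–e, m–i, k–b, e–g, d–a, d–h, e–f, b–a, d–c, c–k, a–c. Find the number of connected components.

2

Component: {e, f, g, j}
Component: {a, b, c, d, h, i, k, l, m}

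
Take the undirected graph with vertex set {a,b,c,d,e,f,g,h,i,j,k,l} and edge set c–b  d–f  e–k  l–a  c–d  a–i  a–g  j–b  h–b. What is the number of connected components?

Component: {e, k}
Component: {a, g, i, l}
Component: {b, c, d, f, h, j}

3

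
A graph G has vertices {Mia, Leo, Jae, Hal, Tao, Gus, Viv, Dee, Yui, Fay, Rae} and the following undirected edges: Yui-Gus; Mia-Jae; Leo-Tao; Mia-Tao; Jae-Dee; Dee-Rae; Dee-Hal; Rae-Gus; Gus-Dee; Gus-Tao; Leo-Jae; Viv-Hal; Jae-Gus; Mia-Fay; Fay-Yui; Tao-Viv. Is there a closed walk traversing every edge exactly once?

No

Degrees: Mia:3, Leo:2, Jae:4, Hal:2, Tao:4, Gus:5, Viv:2, Dee:4, Yui:2, Fay:2, Rae:2
Vertices with odd degree: Mia, Gus. An Eulerian circuit requires all degrees even.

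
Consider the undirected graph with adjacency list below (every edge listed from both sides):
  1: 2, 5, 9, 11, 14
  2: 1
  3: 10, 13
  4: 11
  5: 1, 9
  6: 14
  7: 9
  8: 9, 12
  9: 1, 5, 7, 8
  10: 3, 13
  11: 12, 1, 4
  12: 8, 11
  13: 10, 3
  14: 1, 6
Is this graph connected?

Component: {3, 10, 13}
Component: {1, 2, 4, 5, 6, 7, 8, 9, 11, 12, 14}
No edge joins these 2 groups, so the graph is disconnected.

No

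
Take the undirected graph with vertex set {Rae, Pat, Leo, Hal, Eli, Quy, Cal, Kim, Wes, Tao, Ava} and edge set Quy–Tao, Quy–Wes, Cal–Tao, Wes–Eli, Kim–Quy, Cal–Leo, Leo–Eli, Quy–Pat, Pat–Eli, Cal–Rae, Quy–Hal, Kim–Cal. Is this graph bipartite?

Yes

Color {Eli, Quy, Cal, Ava} black and {Rae, Pat, Leo, Hal, Kim, Wes, Tao} white. No edge joins two same-colored vertices, so the graph is bipartite.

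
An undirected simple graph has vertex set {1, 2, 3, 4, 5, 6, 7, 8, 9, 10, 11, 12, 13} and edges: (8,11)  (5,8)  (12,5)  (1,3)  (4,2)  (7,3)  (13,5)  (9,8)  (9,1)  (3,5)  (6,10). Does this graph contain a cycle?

Yes

The graph has 13 vertices, 11 edges, and 3 connected components.
One cycle is 1-3-5-8-9-1.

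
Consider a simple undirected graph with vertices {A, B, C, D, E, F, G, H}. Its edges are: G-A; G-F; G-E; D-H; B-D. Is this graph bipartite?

Color {C, D, G} black and {A, B, E, F, H} white. No edge joins two same-colored vertices, so the graph is bipartite.

Yes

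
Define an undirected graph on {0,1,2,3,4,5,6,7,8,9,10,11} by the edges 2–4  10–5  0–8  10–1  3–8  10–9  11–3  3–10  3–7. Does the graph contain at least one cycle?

No

|V| = 12, |E| = 9, number of components = 3.
A forest on 12 vertices with 3 components has exactly 9 edges, which matches — so no cycle.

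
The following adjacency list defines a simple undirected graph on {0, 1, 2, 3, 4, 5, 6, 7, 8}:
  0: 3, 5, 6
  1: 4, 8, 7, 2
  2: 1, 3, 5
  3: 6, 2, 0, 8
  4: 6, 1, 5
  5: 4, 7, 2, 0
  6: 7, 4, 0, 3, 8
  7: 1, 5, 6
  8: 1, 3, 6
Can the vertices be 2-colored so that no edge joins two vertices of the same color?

No

The cycle 3-6-8-3 has length 3, which is odd, so the graph is not bipartite.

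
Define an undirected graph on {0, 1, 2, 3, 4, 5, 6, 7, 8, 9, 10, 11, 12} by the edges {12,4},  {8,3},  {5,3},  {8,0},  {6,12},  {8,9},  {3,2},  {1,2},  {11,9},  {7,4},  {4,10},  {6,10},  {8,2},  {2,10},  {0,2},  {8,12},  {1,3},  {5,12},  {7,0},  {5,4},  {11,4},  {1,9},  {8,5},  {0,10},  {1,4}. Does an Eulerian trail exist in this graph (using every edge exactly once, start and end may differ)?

Degrees: 0:4, 1:4, 2:5, 3:4, 4:6, 5:4, 6:2, 7:2, 8:6, 9:3, 10:4, 11:2, 12:4
Odd-degree vertices: 2, 9 (2 total).
With 2 odd-degree vertices and all edges in one connected piece, an Eulerian trail exists (from 2 to 9).

Yes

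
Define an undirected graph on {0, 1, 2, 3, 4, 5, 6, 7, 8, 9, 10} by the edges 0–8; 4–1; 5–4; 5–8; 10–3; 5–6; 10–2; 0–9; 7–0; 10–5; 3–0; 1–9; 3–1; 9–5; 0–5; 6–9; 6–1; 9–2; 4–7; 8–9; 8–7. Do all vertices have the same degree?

No

Degrees: 0:5, 1:4, 2:2, 3:3, 4:3, 5:6, 6:3, 7:3, 8:4, 9:6, 10:3
Vertex 2 has degree 2 while 5 has degree 6, so the graph is not regular.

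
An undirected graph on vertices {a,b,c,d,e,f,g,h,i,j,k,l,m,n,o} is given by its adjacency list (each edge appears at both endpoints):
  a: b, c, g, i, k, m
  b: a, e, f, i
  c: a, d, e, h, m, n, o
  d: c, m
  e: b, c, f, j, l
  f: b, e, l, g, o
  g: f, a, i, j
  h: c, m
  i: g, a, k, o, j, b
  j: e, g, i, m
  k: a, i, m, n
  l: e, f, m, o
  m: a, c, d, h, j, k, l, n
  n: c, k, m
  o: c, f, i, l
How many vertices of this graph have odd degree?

4

Degrees: a:6, b:4, c:7, d:2, e:5, f:5, g:4, h:2, i:6, j:4, k:4, l:4, m:8, n:3, o:4
Odd-degree vertices: c, e, f, n.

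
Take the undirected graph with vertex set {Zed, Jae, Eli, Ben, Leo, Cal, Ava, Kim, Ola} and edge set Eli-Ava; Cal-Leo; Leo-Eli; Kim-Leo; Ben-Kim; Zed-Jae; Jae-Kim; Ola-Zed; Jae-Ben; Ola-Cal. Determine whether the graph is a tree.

|V| = 9, |E| = 10.
A tree on 9 vertices has exactly 8 edges; this graph has 10, so it contains a cycle and is not a tree.

No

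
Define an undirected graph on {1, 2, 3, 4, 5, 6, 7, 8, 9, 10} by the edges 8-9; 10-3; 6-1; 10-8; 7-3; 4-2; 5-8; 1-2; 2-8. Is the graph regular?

No

Degrees: 1:2, 2:3, 3:2, 4:1, 5:1, 6:1, 7:1, 8:4, 9:1, 10:2
Vertex 4 has degree 1 while 8 has degree 4, so the graph is not regular.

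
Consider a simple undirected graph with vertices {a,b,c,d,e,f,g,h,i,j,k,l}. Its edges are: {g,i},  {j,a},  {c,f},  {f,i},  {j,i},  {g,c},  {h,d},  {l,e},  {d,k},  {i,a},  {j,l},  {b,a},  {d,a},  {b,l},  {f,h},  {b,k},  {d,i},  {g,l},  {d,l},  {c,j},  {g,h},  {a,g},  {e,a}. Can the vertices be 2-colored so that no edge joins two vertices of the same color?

No

i-a-j-i is an odd cycle (length 3), and a bipartite graph can contain only even cycles.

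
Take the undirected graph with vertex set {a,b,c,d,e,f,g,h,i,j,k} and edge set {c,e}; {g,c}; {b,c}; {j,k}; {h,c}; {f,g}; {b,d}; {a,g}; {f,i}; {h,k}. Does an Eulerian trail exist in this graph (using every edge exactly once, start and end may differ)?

No

Degrees: a:1, b:2, c:4, d:1, e:1, f:2, g:3, h:2, i:1, j:1, k:2
Odd-degree vertices: a, d, e, g, i, j (6 total).
An Eulerian trail requires 0 or 2 odd-degree vertices; here there are 6.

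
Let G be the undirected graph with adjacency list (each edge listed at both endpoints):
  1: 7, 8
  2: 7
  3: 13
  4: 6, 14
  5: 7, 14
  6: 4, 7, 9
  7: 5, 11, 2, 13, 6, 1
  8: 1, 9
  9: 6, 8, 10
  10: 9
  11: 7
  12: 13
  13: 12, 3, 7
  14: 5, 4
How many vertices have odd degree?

8

Degrees: 1:2, 2:1, 3:1, 4:2, 5:2, 6:3, 7:6, 8:2, 9:3, 10:1, 11:1, 12:1, 13:3, 14:2
Odd-degree vertices: 2, 3, 6, 9, 10, 11, 12, 13.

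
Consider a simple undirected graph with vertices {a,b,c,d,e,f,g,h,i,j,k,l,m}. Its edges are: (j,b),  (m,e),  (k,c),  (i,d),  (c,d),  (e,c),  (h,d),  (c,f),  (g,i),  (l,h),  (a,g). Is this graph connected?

Component: {b, j}
Component: {a, c, d, e, f, g, h, i, k, l, m}
There are 2 separate components, so the graph is not connected.

No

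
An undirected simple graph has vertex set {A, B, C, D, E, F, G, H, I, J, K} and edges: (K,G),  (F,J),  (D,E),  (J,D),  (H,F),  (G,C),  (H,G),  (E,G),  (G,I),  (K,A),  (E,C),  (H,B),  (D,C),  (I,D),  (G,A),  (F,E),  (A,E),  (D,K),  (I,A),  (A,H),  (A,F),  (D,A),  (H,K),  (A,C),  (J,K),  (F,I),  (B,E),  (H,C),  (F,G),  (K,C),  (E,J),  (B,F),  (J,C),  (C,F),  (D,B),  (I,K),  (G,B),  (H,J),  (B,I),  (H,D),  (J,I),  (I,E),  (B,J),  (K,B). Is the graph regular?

Yes

Degrees: A:8, B:8, C:8, D:8, E:8, F:8, G:8, H:8, I:8, J:8, K:8
Every vertex has degree 8, so the graph is 8-regular.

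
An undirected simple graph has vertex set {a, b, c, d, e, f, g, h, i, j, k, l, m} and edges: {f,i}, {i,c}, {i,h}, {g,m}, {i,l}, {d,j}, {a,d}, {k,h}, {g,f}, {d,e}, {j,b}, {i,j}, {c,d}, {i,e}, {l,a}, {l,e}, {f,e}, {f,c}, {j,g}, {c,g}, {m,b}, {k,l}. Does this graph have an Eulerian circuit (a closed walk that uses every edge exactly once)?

Degrees: a:2, b:2, c:4, d:4, e:4, f:4, g:4, h:2, i:6, j:4, k:2, l:4, m:2
All degrees are even and the non-isolated vertices are connected — an Eulerian circuit exists.

Yes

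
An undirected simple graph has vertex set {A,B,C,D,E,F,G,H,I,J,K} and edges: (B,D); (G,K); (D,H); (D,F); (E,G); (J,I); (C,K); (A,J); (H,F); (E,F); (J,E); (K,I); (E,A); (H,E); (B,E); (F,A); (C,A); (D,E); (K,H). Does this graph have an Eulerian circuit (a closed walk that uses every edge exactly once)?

Degrees: A:4, B:2, C:2, D:4, E:7, F:4, G:2, H:4, I:2, J:3, K:4
Vertices with odd degree: E, J. An Eulerian circuit requires all degrees even.

No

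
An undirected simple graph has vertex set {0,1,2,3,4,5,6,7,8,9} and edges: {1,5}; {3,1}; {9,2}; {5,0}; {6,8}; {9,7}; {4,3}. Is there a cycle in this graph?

|V| = 10, |E| = 7, number of components = 3.
A forest on 10 vertices with 3 components has exactly 7 edges, which matches — so no cycle.

No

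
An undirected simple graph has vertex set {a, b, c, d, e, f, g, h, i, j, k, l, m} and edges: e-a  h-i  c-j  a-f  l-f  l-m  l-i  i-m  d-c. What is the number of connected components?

Component: {b}
Component: {g}
Component: {k}
Component: {c, d, j}
Component: {a, e, f, h, i, l, m}

5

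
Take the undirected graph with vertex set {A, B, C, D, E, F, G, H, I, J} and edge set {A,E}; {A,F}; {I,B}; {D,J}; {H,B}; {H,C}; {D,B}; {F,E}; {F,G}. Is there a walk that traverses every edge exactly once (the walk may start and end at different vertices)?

Degrees: A:2, B:3, C:1, D:2, E:2, F:3, G:1, H:2, I:1, J:1
Odd-degree vertices: B, C, F, G, I, J (6 total).
An Eulerian trail requires 0 or 2 odd-degree vertices; here there are 6.

No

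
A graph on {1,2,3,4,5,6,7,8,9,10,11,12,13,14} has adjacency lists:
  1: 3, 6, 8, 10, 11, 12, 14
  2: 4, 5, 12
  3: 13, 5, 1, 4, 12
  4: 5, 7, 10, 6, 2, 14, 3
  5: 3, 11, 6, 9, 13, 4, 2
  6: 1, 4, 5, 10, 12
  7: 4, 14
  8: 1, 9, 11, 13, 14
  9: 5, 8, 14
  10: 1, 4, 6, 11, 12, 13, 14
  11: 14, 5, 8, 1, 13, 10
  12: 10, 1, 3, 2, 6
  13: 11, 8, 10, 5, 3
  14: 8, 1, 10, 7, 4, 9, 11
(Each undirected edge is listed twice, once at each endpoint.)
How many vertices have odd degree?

12

Degrees: 1:7, 2:3, 3:5, 4:7, 5:7, 6:5, 7:2, 8:5, 9:3, 10:7, 11:6, 12:5, 13:5, 14:7
Odd-degree vertices: 1, 2, 3, 4, 5, 6, 8, 9, 10, 12, 13, 14.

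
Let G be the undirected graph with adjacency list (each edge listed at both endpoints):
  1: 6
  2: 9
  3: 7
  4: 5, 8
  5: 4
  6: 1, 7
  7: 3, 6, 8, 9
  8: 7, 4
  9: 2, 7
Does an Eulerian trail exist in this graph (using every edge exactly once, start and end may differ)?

Degrees: 1:1, 2:1, 3:1, 4:2, 5:1, 6:2, 7:4, 8:2, 9:2
Odd-degree vertices: 1, 2, 3, 5 (4 total).
An Eulerian trail requires 0 or 2 odd-degree vertices; here there are 4.

No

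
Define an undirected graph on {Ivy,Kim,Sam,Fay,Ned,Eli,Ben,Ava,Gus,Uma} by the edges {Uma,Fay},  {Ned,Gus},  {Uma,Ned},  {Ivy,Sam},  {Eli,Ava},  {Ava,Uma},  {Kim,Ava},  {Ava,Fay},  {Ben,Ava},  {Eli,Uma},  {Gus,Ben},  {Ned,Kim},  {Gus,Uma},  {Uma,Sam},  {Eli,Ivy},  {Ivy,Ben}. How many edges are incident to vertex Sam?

2

Neighbors of Sam: Ivy, Uma.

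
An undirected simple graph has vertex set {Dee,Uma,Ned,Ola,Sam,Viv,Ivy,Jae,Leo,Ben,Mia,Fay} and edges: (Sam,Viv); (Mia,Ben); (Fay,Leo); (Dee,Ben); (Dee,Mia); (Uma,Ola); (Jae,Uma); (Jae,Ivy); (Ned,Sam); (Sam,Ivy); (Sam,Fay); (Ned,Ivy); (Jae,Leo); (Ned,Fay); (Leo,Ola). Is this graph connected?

No

Component: {Dee, Ben, Mia}
Component: {Uma, Ned, Ola, Sam, Viv, Ivy, Jae, Leo, Fay}
There are 2 separate components, so the graph is not connected.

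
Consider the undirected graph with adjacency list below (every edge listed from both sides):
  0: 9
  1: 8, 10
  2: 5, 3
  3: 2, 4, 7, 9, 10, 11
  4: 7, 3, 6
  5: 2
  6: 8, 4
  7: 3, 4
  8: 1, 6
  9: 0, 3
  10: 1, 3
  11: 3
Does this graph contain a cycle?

|V| = 12, |E| = 13, number of components = 1.
One cycle is 3-10-1-8-6-4-3.

Yes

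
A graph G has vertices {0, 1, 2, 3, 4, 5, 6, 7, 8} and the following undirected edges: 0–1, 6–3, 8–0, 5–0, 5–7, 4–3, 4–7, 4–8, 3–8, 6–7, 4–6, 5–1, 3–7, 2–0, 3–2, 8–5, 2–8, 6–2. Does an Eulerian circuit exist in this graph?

Degrees: 0:4, 1:2, 2:4, 3:5, 4:4, 5:4, 6:4, 7:4, 8:5
Vertices with odd degree: 3, 8. An Eulerian circuit requires all degrees even.

No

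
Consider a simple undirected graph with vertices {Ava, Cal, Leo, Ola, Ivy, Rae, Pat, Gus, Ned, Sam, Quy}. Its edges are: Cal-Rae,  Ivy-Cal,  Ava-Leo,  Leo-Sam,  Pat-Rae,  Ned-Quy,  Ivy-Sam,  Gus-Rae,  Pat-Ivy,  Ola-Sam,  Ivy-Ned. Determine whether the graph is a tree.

No

The graph has 11 vertices and 11 edges.
Connected but with 11 > 10 edges, so it has a cycle and is not a tree.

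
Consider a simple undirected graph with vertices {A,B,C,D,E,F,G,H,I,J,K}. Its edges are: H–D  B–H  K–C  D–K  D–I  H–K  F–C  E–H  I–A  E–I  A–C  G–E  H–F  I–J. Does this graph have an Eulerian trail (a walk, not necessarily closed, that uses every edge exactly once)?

No

Degrees: A:2, B:1, C:3, D:3, E:3, F:2, G:1, H:5, I:4, J:1, K:3
Odd-degree vertices: B, C, D, E, G, H, J, K (8 total).
An Eulerian trail requires 0 or 2 odd-degree vertices; here there are 8.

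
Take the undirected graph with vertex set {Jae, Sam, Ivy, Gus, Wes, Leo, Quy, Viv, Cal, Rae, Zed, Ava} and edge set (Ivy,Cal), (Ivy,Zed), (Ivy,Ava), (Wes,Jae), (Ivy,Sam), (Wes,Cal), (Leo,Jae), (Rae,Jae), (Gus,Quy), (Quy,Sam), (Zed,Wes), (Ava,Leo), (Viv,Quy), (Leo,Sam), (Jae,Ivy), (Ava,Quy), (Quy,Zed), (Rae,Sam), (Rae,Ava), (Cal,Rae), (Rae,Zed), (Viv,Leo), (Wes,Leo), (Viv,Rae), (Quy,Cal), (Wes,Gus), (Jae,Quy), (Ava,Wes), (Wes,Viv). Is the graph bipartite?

No

Leo-Wes-Ava-Leo is an odd cycle (length 3), and a bipartite graph can contain only even cycles.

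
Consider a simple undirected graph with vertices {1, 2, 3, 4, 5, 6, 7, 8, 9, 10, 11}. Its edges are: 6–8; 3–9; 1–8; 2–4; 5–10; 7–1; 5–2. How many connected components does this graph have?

4

Component: {11}
Component: {3, 9}
Component: {1, 6, 7, 8}
Component: {2, 4, 5, 10}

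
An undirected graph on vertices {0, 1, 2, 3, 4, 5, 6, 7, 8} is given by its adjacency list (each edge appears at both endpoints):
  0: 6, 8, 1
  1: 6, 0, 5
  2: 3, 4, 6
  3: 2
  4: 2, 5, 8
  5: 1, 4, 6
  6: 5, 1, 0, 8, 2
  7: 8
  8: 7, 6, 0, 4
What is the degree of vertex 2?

3

Neighbors of 2: 3, 4, 6.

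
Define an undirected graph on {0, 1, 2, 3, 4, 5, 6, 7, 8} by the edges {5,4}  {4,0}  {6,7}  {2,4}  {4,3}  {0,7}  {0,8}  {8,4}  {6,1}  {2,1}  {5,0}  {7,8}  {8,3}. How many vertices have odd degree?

Degrees: 0:4, 1:2, 2:2, 3:2, 4:5, 5:2, 6:2, 7:3, 8:4
Odd-degree vertices: 4, 7.

2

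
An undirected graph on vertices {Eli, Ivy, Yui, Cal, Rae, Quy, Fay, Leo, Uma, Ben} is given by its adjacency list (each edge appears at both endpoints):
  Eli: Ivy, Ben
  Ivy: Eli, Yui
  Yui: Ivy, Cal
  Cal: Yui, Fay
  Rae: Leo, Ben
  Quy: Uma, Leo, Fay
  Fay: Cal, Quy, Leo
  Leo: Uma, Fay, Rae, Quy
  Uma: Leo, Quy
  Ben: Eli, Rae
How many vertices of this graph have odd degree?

2

Degrees: Eli:2, Ivy:2, Yui:2, Cal:2, Rae:2, Quy:3, Fay:3, Leo:4, Uma:2, Ben:2
Odd-degree vertices: Quy, Fay.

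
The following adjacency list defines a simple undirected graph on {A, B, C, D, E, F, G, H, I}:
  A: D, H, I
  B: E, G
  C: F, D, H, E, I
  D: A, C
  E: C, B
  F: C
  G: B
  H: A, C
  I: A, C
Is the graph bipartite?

Partition the vertices as {D, E, F, G, H, I} vs {A, B, C}. Each listed edge has one endpoint in each part, so the graph is bipartite.

Yes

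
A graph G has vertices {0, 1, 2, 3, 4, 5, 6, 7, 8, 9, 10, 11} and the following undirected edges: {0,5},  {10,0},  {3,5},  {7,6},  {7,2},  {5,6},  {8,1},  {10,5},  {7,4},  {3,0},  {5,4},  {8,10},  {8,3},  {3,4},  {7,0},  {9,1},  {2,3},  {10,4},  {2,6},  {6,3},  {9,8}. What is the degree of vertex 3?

Neighbors of 3: 0, 2, 4, 5, 6, 8.

6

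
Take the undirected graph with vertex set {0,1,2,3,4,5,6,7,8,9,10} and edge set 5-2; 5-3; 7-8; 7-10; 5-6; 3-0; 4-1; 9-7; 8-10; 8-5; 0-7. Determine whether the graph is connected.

No

Component: {1, 4}
Component: {0, 2, 3, 5, 6, 7, 8, 9, 10}
There are 2 separate components, so the graph is not connected.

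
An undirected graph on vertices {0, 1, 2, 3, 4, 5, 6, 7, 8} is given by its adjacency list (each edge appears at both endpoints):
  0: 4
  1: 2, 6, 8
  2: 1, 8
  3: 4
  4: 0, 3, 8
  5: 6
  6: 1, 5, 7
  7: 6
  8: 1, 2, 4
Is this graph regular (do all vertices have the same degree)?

Degrees: 0:1, 1:3, 2:2, 3:1, 4:3, 5:1, 6:3, 7:1, 8:3
Degrees are not all equal (e.g. deg(0)=1 but deg(1)=3); not regular.

No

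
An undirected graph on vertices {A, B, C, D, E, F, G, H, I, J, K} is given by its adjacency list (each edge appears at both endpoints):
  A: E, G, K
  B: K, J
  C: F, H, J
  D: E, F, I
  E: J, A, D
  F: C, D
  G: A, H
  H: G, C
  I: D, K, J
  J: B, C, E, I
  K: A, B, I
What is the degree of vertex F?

Neighbors of F: C, D.

2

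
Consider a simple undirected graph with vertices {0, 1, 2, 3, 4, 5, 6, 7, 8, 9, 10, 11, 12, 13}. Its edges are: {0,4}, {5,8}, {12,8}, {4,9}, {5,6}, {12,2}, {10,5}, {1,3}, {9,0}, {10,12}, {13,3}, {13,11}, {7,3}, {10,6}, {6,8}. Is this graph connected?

No

Component: {0, 4, 9}
Component: {1, 3, 7, 11, 13}
Component: {2, 5, 6, 8, 10, 12}
No edge joins these 3 groups, so the graph is disconnected.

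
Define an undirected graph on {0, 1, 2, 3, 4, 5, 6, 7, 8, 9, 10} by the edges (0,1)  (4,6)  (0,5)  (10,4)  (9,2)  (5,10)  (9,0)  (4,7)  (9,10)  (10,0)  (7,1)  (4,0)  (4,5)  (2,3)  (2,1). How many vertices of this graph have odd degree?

Degrees: 0:5, 1:3, 2:3, 3:1, 4:5, 5:3, 6:1, 7:2, 8:0, 9:3, 10:4
Odd-degree vertices: 0, 1, 2, 3, 4, 5, 6, 9.

8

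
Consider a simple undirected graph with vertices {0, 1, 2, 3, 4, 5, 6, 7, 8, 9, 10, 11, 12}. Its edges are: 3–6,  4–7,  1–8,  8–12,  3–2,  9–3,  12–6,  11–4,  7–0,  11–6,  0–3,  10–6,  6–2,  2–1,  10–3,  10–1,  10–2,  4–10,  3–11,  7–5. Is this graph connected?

Yes

A breadth-first search from 0 visits 0, 3, 7, 6, 10, 11, 9, 2, 4, 5, 12, 1, 8 — all 13 vertices — so the graph is connected.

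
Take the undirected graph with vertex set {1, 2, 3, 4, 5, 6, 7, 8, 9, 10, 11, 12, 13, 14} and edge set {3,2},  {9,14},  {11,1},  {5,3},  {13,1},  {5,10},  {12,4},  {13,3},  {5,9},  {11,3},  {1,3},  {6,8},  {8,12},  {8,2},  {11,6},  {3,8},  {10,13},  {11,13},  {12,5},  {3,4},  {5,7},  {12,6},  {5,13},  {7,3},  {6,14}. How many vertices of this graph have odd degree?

Degrees: 1:3, 2:2, 3:8, 4:2, 5:6, 6:4, 7:2, 8:4, 9:2, 10:2, 11:4, 12:4, 13:5, 14:2
Odd-degree vertices: 1, 13.

2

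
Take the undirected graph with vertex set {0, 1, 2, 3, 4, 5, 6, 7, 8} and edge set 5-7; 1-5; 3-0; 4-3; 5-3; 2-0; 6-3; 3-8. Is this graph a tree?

The graph has 9 vertices and 8 edges.
Connected and |E| = |V| - 1, which characterizes a tree.

Yes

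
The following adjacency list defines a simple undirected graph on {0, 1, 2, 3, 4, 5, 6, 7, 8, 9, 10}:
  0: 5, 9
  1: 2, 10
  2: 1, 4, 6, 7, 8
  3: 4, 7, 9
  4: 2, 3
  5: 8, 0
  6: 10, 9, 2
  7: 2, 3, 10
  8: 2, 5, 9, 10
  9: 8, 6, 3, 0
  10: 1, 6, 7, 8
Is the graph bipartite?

The cycle 6-9-3-7-10-6 has length 5, which is odd, so the graph is not bipartite.

No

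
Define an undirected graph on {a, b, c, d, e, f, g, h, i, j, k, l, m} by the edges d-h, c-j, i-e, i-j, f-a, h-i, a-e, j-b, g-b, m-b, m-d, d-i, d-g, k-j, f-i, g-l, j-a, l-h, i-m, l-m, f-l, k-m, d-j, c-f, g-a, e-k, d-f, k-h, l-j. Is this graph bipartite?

No

The cycle d-i-m-d has length 3, which is odd, so the graph is not bipartite.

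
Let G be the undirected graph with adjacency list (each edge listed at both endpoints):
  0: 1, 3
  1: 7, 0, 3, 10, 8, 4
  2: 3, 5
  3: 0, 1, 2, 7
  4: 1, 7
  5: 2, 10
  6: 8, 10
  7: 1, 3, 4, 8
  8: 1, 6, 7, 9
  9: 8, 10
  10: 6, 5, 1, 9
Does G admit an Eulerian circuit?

Yes

Degrees: 0:2, 1:6, 2:2, 3:4, 4:2, 5:2, 6:2, 7:4, 8:4, 9:2, 10:4
All degrees are even and the non-isolated vertices are connected — an Eulerian circuit exists.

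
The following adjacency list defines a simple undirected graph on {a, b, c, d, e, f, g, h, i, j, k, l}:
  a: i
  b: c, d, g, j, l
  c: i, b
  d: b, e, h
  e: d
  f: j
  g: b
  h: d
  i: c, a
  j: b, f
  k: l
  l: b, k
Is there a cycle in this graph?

No

|V| = 12, |E| = 11, number of components = 1.
Since 11 = 12 - 1, the graph is a forest and contains no cycle.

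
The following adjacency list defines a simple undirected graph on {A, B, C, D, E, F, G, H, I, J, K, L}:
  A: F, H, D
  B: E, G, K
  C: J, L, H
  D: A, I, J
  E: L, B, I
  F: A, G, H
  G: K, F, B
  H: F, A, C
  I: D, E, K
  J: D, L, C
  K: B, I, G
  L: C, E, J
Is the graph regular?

Yes

Degrees: A:3, B:3, C:3, D:3, E:3, F:3, G:3, H:3, I:3, J:3, K:3, L:3
All degrees equal 3; the graph is regular.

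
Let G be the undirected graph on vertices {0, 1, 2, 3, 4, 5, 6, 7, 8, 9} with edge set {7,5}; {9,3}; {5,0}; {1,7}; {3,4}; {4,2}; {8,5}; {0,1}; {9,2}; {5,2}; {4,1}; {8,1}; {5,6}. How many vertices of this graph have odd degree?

4

Degrees: 0:2, 1:4, 2:3, 3:2, 4:3, 5:5, 6:1, 7:2, 8:2, 9:2
Odd-degree vertices: 2, 4, 5, 6.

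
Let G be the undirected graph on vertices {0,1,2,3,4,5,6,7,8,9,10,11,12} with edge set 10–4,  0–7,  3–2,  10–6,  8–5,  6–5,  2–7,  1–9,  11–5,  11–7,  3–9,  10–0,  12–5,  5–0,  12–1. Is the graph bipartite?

Yes

Color {1, 3, 5, 7, 10} black and {0, 2, 4, 6, 8, 9, 11, 12} white. No edge joins two same-colored vertices, so the graph is bipartite.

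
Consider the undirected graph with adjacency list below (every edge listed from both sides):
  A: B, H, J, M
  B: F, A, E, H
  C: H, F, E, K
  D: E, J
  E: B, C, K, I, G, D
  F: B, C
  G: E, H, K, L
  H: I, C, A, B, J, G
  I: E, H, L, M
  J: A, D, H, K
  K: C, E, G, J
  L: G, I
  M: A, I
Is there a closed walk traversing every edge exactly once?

Degrees: A:4, B:4, C:4, D:2, E:6, F:2, G:4, H:6, I:4, J:4, K:4, L:2, M:2
Every vertex has even degree and the edges form a single connected piece, so an Eulerian circuit exists.

Yes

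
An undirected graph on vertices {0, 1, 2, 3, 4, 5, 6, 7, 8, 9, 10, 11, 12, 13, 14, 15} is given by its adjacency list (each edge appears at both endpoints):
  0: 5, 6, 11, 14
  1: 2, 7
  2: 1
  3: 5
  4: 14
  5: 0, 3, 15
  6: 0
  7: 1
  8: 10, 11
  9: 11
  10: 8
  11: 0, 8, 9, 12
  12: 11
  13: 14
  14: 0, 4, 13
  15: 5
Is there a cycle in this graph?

|V| = 16, |E| = 14, number of components = 2.
A forest on 16 vertices with 2 components has exactly 14 edges, which matches — so no cycle.

No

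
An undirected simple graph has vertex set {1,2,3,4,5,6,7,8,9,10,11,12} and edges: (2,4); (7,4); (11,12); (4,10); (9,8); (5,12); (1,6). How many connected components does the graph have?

Component: {3}
Component: {1, 6}
Component: {8, 9}
Component: {5, 11, 12}
Component: {2, 4, 7, 10}

5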